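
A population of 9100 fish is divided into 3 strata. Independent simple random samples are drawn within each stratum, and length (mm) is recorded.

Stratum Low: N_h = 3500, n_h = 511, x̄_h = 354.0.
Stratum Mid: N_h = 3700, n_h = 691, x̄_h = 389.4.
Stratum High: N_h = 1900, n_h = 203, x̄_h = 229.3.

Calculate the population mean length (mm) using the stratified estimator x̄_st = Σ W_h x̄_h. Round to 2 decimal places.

x̄_st ≈ 342.36

N = Σ N_h = 9100. Stratum weights W_h = N_h/N.
x̄_st = (3500·354.0 + 3700·389.4 + 1900·229.3) / 9100 = 342.3571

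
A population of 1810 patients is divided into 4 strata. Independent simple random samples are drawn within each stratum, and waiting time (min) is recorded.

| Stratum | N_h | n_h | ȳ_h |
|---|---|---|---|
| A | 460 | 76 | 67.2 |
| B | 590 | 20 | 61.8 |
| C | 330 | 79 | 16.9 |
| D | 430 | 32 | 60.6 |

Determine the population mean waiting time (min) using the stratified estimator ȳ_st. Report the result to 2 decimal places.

N = Σ N_h = 1810. Stratum weights W_h = N_h/N.
ȳ_st = (460·67.2 + 590·61.8 + 330·16.9 + 430·60.6) / 1810 = 54.7011

ȳ_st ≈ 54.70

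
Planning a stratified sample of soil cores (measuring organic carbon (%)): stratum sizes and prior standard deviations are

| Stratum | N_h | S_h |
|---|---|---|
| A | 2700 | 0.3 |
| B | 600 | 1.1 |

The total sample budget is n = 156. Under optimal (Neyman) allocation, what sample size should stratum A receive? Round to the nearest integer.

Neyman allocation: n_h = n · N_h S_h / Σ N_i S_i, with n = 156.
  stratum A: N_h·S_h = 2700·0.3 = 810.00
  stratum B: N_h·S_h = 600·1.1 = 660.00
Σ N_h S_h = 1470.00
n for stratum A = 156·810.00/1470.00 = 85.959 → 86

86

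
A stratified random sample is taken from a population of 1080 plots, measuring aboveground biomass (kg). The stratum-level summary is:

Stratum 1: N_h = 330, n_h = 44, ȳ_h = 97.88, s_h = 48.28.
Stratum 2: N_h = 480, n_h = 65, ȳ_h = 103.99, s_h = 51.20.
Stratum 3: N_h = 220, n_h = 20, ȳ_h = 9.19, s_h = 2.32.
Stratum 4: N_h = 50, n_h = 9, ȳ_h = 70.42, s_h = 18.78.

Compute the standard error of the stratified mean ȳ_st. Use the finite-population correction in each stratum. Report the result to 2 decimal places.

V̂(ȳ_st) = Σ W_h² (1 − n_h/N_h) s_h²/n_h, with W_h = N_h/N and N = 1080:
  stratum 1: (330/1080)²·(1 − 44/330)·48.28²/44 = 4.28661
  stratum 2: (480/1080)²·(1 − 65/480)·51.20²/65 = 6.88761
  stratum 3: (220/1080)²·(1 − 20/220)·2.32²/20 = 0.010152
  stratum 4: (50/1080)²·(1 − 9/50)·18.78²/9 = 0.068874
V̂(ȳ_st) = 11.2532
SE(ȳ_st) = √11.2532 = 3.35459

SE(ȳ_st) ≈ 3.35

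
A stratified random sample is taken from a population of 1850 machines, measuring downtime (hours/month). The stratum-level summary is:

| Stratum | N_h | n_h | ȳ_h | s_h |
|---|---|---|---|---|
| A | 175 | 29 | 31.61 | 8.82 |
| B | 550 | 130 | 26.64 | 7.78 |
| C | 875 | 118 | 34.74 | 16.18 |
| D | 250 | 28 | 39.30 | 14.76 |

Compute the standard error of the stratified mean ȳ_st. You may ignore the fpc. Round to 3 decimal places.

V̂(ȳ_st) = Σ W_h² s_h²/n_h, with W_h = N_h/N and N = 1850:
  stratum A: (175/1850)²·8.82²/29 = 0.0240033
  stratum B: (550/1850)²·7.78²/130 = 0.0411526
  stratum C: (875/1850)²·16.18²/118 = 0.496304
  stratum D: (250/1850)²·14.76²/28 = 0.142086
V̂(ȳ_st) = 0.703546
SE(ȳ_st) = √0.703546 = 0.838776

SE(ȳ_st) ≈ 0.839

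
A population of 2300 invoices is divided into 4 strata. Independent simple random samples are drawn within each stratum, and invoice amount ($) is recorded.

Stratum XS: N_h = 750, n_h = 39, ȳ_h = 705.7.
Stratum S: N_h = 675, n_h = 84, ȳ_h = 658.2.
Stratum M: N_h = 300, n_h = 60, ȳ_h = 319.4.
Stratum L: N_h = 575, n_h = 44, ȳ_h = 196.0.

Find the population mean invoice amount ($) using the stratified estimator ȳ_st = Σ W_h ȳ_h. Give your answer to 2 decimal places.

N = Σ N_h = 2300. Stratum weights W_h = N_h/N.
ȳ_st = (750·705.7 + 675·658.2 + 300·319.4 + 575·196.0) / 2300 = 513.9478

ȳ_st ≈ 513.95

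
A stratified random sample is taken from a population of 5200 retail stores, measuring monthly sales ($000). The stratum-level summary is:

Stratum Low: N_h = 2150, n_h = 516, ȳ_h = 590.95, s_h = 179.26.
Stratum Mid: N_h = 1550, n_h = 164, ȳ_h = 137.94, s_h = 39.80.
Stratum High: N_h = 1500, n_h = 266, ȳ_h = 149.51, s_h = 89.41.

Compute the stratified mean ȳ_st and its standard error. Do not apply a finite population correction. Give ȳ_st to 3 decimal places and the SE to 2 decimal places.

ȳ_st ≈ 328.580, SE ≈ 3.74

ȳ_st = Σ W_h ȳ_h = (2150·590.95 + 1550·137.94 + 1500·149.51)/5200 = 328.57971
V̂(ȳ_st) = Σ W_h² s_h²/n_h, with W_h = N_h/N and N = 5200:
  stratum Low: (2150/5200)²·179.26²/516 = 10.646
  stratum Mid: (1550/5200)²·39.80²/164 = 0.858181
  stratum High: (1500/5200)²·89.41²/266 = 2.50073
V̂(ȳ_st) = 14.0049
SE(ȳ_st) = √14.0049 = 3.74232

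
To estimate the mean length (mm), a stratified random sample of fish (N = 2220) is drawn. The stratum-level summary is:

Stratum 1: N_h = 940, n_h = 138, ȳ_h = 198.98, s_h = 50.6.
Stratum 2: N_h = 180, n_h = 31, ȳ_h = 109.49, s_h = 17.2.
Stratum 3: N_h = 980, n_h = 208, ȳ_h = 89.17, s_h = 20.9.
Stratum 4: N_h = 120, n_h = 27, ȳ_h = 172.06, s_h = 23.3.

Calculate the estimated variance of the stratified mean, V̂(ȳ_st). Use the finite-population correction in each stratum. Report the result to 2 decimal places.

V̂(ȳ_st) = Σ W_h² (1 − n_h/N_h) s_h²/n_h, with W_h = N_h/N and N = 2220:
  stratum 1: (940/2220)²·(1 − 138/940)·50.6²/138 = 2.83804
  stratum 2: (180/2220)²·(1 − 31/180)·17.2²/31 = 0.0519336
  stratum 3: (980/2220)²·(1 − 208/980)·20.9²/208 = 0.322379
  stratum 4: (120/2220)²·(1 − 27/120)·23.3²/27 = 0.0455309
V̂(ȳ_st) = 3.25788

V̂(ȳ_st) ≈ 3.26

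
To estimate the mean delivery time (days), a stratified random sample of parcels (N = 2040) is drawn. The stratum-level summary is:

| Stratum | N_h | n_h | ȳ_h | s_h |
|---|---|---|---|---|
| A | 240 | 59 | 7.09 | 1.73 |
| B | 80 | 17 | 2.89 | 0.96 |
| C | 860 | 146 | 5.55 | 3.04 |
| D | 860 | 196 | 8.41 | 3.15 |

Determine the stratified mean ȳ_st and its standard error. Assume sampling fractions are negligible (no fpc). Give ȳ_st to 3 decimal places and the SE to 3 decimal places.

ȳ_st ≈ 6.833, SE ≈ 0.145

ȳ_st = Σ W_h ȳ_h = (240·7.09 + 80·2.89 + 860·5.55 + 860·8.41)/2040 = 6.83255
V̂(ȳ_st) = Σ W_h² s_h²/n_h, with W_h = N_h/N and N = 2040:
  stratum A: (240/2040)²·1.73²/59 = 0.000702105
  stratum B: (80/2040)²·0.96²/17 = 8.33706e-05
  stratum C: (860/2040)²·3.04²/146 = 0.0112494
  stratum D: (860/2040)²·3.15²/196 = 0.00899708
V̂(ȳ_st) = 0.021032
SE(ȳ_st) = √0.021032 = 0.145024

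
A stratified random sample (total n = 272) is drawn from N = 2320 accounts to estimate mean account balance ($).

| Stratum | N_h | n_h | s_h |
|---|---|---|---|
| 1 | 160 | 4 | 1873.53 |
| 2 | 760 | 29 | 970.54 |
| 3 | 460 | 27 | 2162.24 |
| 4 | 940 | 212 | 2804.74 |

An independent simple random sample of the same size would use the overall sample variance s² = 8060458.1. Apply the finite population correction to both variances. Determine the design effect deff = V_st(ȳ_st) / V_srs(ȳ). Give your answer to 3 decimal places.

deff ≈ 0.709

V̂(ȳ_st) = Σ W_h² (1 − n_h/N_h) s_h²/n_h, with W_h = N_h/N and N = 2320:
  stratum 1: (160/2320)²·(1 − 4/160)·1873.53²/4 = 4069.4
  stratum 2: (760/2320)²·(1 − 29/760)·970.54²/29 = 3352.62
  stratum 3: (460/2320)²·(1 − 27/460)·2162.24²/27 = 6407.87
  stratum 4: (940/2320)²·(1 − 212/940)·2804.74²/212 = 4717.72
V_st = 18547.6
V_srs = (1 − 272/2320)·8060458.1/272 = 26159.7
deff = V_st / V_srs = 18547.6/26159.7 = 0.7090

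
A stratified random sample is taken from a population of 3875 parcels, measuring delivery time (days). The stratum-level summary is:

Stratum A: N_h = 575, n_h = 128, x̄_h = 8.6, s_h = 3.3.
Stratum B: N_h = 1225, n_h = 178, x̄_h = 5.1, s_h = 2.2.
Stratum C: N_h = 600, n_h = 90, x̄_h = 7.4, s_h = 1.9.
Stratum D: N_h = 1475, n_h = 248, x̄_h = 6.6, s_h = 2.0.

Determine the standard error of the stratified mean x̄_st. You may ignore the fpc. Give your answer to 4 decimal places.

SE(x̄_st) ≈ 0.0888

V̂(x̄_st) = Σ W_h² s_h²/n_h, with W_h = N_h/N and N = 3875:
  stratum A: (575/3875)²·3.3²/128 = 0.00187331
  stratum B: (1225/3875)²·2.2²/178 = 0.0027174
  stratum C: (600/3875)²·1.9²/90 = 0.000961665
  stratum D: (1475/3875)²·2.0²/248 = 0.00233695
V̂(x̄_st) = 0.00788933
SE(x̄_st) = √0.00788933 = 0.0888219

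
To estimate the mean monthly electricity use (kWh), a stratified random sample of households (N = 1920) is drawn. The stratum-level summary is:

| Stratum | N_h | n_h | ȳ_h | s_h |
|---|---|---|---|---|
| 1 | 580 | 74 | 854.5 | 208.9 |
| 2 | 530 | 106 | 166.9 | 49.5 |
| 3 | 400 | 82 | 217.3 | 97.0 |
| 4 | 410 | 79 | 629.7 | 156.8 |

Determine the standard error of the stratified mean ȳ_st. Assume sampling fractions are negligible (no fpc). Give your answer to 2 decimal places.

SE(ȳ_st) ≈ 8.65

V̂(ȳ_st) = Σ W_h² s_h²/n_h, with W_h = N_h/N and N = 1920:
  stratum 1: (580/1920)²·208.9²/74 = 53.8144
  stratum 2: (530/1920)²·49.5²/106 = 1.76138
  stratum 3: (400/1920)²·97.0²/82 = 4.9802
  stratum 4: (410/1920)²·156.8²/79 = 14.1916
V̂(ȳ_st) = 74.7476
SE(ȳ_st) = √74.7476 = 8.64567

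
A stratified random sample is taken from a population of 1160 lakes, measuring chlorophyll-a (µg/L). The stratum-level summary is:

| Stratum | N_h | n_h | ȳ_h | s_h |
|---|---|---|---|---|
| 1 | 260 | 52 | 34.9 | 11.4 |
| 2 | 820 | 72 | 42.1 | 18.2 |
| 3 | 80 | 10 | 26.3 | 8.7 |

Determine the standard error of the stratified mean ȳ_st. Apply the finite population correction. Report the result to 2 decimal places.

SE(ȳ_st) ≈ 1.49

V̂(ȳ_st) = Σ W_h² (1 − n_h/N_h) s_h²/n_h, with W_h = N_h/N and N = 1160:
  stratum 1: (260/1160)²·(1 − 52/260)·11.4²/52 = 0.100445
  stratum 2: (820/1160)²·(1 − 72/820)·18.2²/72 = 2.09705
  stratum 3: (80/1160)²·(1 − 10/80)·8.7²/10 = 0.0315
V̂(ȳ_st) = 2.229
SE(ȳ_st) = √2.229 = 1.49298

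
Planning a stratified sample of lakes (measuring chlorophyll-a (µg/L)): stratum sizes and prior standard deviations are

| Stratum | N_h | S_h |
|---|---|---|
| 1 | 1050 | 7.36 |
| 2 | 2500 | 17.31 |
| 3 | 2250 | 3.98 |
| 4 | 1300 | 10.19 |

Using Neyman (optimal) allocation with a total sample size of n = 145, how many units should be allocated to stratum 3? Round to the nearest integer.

18

Neyman allocation: n_h = n · N_h S_h / Σ N_i S_i, with n = 145.
  stratum 1: N_h·S_h = 1050·7.36 = 7728.00
  stratum 2: N_h·S_h = 2500·17.31 = 43275.00
  stratum 3: N_h·S_h = 2250·3.98 = 8955.00
  stratum 4: N_h·S_h = 1300·10.19 = 13247.00
Σ N_h S_h = 73205.00
n for stratum 3 = 145·8955.00/73205.00 = 17.738 → 18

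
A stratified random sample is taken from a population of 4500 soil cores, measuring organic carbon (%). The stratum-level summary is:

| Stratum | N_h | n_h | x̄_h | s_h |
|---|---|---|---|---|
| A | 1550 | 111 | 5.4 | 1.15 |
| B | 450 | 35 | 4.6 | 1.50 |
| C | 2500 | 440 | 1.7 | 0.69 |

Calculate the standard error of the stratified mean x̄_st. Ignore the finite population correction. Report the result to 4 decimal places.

SE(x̄_st) ≈ 0.0489

V̂(x̄_st) = Σ W_h² s_h²/n_h, with W_h = N_h/N and N = 4500:
  stratum A: (1550/4500)²·1.15²/111 = 0.00141355
  stratum B: (450/4500)²·1.50²/35 = 0.000642857
  stratum C: (2500/4500)²·0.69²/440 = 0.000333965
V̂(x̄_st) = 0.00239037
SE(x̄_st) = √0.00239037 = 0.0488914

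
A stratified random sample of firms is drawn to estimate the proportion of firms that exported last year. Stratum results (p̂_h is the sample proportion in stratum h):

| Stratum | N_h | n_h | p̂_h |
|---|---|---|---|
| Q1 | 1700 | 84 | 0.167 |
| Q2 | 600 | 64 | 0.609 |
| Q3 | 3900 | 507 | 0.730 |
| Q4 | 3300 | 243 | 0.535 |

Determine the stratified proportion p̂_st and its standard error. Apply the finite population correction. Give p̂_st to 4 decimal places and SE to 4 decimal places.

N = 9500; stratum weights W_h = N_h/N.
p̂_st = Σ W_h p̂_h = (1700·0.167 + 600·0.609 + 3900·0.730 + 3300·0.535)/9500 = 0.55387
V̂(p̂_st) = Σ W_h² (1 − n_h/N_h) p̂_h(1−p̂_h)/(n_h−1):
  stratum Q1: (1700/9500)²·(1 − 84/1700)·0.167·0.833/83 = 5.10184e-05
  stratum Q2: (600/9500)²·(1 − 64/600)·0.609·0.391/63 = 1.34686e-05
  stratum Q3: (3900/9500)²·(1 − 507/3900)·0.730·0.270/506 = 5.71133e-05
  stratum Q4: (3300/9500)²·(1 − 243/3300)·0.535·0.465/242 = 0.000114909
V̂(p̂_st) = 0.000236509; SE = √V̂ = 0.0153789

p̂_st ≈ 0.5539, SE ≈ 0.0154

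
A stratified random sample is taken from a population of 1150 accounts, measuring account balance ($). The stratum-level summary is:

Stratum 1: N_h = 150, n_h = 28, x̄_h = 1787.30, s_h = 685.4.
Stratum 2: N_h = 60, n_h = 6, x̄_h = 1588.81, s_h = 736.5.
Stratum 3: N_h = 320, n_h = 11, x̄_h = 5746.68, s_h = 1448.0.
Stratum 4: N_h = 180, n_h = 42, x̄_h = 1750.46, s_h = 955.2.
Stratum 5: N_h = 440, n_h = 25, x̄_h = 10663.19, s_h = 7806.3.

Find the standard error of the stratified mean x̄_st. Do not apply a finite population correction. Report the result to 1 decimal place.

V̂(x̄_st) = Σ W_h² s_h²/n_h, with W_h = N_h/N and N = 1150:
  stratum 1: (150/1150)²·685.4²/28 = 285.441
  stratum 2: (60/1150)²·736.5²/6 = 246.094
  stratum 3: (320/1150)²·1448.0²/11 = 14758.7
  stratum 4: (180/1150)²·955.2²/42 = 532.217
  stratum 5: (440/1150)²·7806.3²/25 = 356829
V̂(x̄_st) = 372651
SE(x̄_st) = √372651 = 610.452

SE(x̄_st) ≈ 610.5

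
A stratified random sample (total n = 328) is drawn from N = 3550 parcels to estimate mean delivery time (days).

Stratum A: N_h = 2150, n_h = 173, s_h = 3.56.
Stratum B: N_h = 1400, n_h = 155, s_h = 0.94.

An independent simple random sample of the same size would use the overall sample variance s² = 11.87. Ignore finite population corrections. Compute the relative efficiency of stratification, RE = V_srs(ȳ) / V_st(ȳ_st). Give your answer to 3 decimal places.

V̂(ȳ_st) = Σ W_h² s_h²/n_h, with W_h = N_h/N and N = 3550:
  stratum A: (2150/3550)²·3.56²/173 = 0.0268704
  stratum B: (1400/3550)²·0.94²/155 = 0.000886591
V_st = 0.027757
V_srs = s²/n = 11.87/328 = 0.036189
Relative efficiency = V_srs / V_st = 0.036189/0.027757 = 1.3038

RE ≈ 1.304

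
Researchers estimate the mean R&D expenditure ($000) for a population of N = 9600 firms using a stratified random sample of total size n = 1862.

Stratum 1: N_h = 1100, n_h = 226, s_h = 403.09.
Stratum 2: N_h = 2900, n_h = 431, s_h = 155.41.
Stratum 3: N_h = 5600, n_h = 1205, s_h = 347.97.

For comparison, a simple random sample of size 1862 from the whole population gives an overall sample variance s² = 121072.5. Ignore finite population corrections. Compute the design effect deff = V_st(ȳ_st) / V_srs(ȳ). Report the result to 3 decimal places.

deff ≈ 0.750

V̂(ȳ_st) = Σ W_h² s_h²/n_h, with W_h = N_h/N and N = 9600:
  stratum 1: (1100/9600)²·403.09²/226 = 9.43927
  stratum 2: (2900/9600)²·155.41²/431 = 5.11369
  stratum 3: (5600/9600)²·347.97²/1205 = 34.1924
V_st = 48.7454
V_srs = s²/n = 121072.5/1862 = 65.0228
deff = V_st / V_srs = 48.7454/65.0228 = 0.7497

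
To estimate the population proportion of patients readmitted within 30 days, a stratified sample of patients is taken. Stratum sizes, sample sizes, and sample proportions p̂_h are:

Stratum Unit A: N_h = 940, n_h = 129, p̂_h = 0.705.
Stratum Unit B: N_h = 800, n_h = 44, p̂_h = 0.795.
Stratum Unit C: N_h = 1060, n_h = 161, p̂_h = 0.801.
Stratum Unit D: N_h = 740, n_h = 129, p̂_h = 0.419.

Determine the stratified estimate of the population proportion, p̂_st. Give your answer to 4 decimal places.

N = 3540; stratum weights W_h = N_h/N.
p̂_st = Σ W_h p̂_h = (940·0.705 + 800·0.795 + 1060·0.801 + 740·0.419)/3540 = 0.69430

p̂_st ≈ 0.6943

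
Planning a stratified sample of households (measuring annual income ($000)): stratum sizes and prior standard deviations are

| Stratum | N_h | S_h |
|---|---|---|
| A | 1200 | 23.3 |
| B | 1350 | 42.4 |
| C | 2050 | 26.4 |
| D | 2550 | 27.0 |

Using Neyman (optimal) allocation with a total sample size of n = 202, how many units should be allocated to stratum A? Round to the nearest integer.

27

Neyman allocation: n_h = n · N_h S_h / Σ N_i S_i, with n = 202.
  stratum A: N_h·S_h = 1200·23.3 = 27960.00
  stratum B: N_h·S_h = 1350·42.4 = 57240.00
  stratum C: N_h·S_h = 2050·26.4 = 54120.00
  stratum D: N_h·S_h = 2550·27.0 = 68850.00
Σ N_h S_h = 208170.00
n for stratum A = 202·27960.00/208170.00 = 27.131 → 27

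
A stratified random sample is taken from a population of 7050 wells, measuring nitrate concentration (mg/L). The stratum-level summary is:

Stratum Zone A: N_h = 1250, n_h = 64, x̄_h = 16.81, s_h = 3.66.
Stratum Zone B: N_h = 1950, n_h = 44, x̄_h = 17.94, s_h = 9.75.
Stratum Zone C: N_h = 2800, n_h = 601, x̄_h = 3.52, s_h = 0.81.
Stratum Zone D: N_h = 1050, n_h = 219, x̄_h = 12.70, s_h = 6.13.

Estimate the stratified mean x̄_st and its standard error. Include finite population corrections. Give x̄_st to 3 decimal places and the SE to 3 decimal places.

x̄_st ≈ 11.232, SE ≈ 0.413

x̄_st = Σ W_h x̄_h = (1250·16.81 + 1950·17.94 + 2800·3.52 + 1050·12.70)/7050 = 11.23213
V̂(x̄_st) = Σ W_h² (1 − n_h/N_h) s_h²/n_h, with W_h = N_h/N and N = 7050:
  stratum Zone A: (1250/7050)²·(1 − 64/1250)·3.66²/64 = 0.00624308
  stratum Zone B: (1950/7050)²·(1 − 44/1950)·9.75²/44 = 0.161561
  stratum Zone C: (2800/7050)²·(1 − 601/2800)·0.81²/601 = 0.000135239
  stratum Zone D: (1050/7050)²·(1 − 219/1050)·6.13²/219 = 0.00301224
V̂(x̄_st) = 0.170951
SE(x̄_st) = √0.170951 = 0.413463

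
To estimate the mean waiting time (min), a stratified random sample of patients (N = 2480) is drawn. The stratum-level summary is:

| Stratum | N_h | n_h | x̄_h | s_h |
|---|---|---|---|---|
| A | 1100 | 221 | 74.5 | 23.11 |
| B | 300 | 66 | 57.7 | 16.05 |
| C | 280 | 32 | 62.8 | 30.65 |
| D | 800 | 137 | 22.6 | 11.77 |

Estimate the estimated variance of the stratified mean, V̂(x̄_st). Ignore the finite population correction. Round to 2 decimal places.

V̂(x̄_st) = Σ W_h² s_h²/n_h, with W_h = N_h/N and N = 2480:
  stratum A: (1100/2480)²·23.11²/221 = 0.475433
  stratum B: (300/2480)²·16.05²/66 = 0.0571144
  stratum C: (280/2480)²·30.65²/32 = 0.374217
  stratum D: (800/2480)²·11.77²/137 = 0.105223
V̂(x̄_st) = 1.01199

V̂(x̄_st) ≈ 1.01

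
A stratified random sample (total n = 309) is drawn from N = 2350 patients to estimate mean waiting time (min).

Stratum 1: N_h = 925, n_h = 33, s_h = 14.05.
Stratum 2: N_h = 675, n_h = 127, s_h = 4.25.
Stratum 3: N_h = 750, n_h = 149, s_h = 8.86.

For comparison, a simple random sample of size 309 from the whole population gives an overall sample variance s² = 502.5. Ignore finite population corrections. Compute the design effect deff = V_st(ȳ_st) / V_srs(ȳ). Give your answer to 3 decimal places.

deff ≈ 0.610

V̂(ȳ_st) = Σ W_h² s_h²/n_h, with W_h = N_h/N and N = 2350:
  stratum 1: (925/2350)²·14.05²/33 = 0.926801
  stratum 2: (675/2350)²·4.25²/127 = 0.011734
  stratum 3: (750/2350)²·8.86²/149 = 0.0536621
V_st = 0.992197
V_srs = s²/n = 502.5/309 = 1.62621
deff = V_st / V_srs = 0.992197/1.62621 = 0.6101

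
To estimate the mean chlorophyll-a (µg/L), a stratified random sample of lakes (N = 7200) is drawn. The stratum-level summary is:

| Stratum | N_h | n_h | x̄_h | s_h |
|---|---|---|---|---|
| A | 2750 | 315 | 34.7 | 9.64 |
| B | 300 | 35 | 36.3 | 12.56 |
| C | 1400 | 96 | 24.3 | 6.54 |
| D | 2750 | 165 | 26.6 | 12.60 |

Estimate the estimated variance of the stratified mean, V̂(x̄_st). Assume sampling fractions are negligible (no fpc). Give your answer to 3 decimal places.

V̂(x̄_st) = Σ W_h² s_h²/n_h, with W_h = N_h/N and N = 7200:
  stratum A: (2750/7200)²·9.64²/315 = 0.0430372
  stratum B: (300/7200)²·12.56²/35 = 0.00782508
  stratum C: (1400/7200)²·6.54²/96 = 0.0168452
  stratum D: (2750/7200)²·12.60²/165 = 0.140365
V̂(x̄_st) = 0.208072

V̂(x̄_st) ≈ 0.208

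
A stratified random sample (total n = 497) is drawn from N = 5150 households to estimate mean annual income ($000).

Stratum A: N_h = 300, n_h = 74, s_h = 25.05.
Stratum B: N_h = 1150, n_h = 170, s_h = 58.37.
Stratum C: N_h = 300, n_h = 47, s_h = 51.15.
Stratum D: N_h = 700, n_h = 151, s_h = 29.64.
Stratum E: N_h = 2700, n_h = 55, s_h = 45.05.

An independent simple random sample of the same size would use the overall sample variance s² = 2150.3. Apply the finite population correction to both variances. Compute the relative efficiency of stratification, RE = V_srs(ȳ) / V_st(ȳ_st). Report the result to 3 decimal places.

RE ≈ 0.354

V̂(ȳ_st) = Σ W_h² (1 − n_h/N_h) s_h²/n_h, with W_h = N_h/N and N = 5150:
  stratum A: (300/5150)²·(1 − 74/300)·25.05²/74 = 0.021677
  stratum B: (1150/5150)²·(1 − 170/1150)·58.37²/170 = 0.851608
  stratum C: (300/5150)²·(1 − 47/300)·51.15²/47 = 0.159302
  stratum D: (700/5150)²·(1 − 151/700)·29.64²/151 = 0.0843015
  stratum E: (2700/5150)²·(1 − 55/2700)·45.05²/55 = 9.93578
V_st = 11.0527
V_srs = (1 − 497/5150)·2150.3/497 = 3.90903
Relative efficiency = V_srs / V_st = 3.90903/11.0527 = 0.3537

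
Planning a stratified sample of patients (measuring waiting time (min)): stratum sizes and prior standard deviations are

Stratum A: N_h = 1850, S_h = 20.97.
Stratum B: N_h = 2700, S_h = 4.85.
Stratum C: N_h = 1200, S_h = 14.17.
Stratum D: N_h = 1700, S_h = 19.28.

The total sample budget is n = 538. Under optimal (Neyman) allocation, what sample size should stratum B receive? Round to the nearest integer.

Neyman allocation: n_h = n · N_h S_h / Σ N_i S_i, with n = 538.
  stratum A: N_h·S_h = 1850·20.97 = 38794.50
  stratum B: N_h·S_h = 2700·4.85 = 13095.00
  stratum C: N_h·S_h = 1200·14.17 = 17004.00
  stratum D: N_h·S_h = 1700·19.28 = 32776.00
Σ N_h S_h = 101669.50
n for stratum B = 538·13095.00/101669.50 = 69.294 → 69

69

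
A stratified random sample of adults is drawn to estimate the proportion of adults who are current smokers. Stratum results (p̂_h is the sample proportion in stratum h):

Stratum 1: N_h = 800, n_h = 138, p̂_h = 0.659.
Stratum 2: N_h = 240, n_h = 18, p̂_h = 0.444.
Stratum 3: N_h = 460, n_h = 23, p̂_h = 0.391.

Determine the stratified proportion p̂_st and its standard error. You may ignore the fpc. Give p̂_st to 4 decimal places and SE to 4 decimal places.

N = 1500; stratum weights W_h = N_h/N.
p̂_st = Σ W_h p̂_h = (800·0.659 + 240·0.444 + 460·0.391)/1500 = 0.54241
V̂(p̂_st) = Σ W_h² p̂_h(1−p̂_h)/(n_h−1):
  stratum 1: (800/1500)²·0.659·0.341/137 = 0.00046657
  stratum 2: (240/1500)²·0.444·0.556/17 = 0.000371748
  stratum 3: (460/1500)²·0.391·0.609/22 = 0.0010179
V̂(p̂_st) = 0.00185622; SE = √V̂ = 0.0430838

p̂_st ≈ 0.5424, SE ≈ 0.0431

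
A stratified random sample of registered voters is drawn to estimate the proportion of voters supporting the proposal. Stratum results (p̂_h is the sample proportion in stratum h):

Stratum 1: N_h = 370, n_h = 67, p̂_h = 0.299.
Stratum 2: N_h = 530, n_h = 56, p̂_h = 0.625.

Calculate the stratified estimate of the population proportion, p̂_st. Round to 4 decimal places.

N = 900; stratum weights W_h = N_h/N.
p̂_st = Σ W_h p̂_h = (370·0.299 + 530·0.625)/900 = 0.49098

p̂_st ≈ 0.4910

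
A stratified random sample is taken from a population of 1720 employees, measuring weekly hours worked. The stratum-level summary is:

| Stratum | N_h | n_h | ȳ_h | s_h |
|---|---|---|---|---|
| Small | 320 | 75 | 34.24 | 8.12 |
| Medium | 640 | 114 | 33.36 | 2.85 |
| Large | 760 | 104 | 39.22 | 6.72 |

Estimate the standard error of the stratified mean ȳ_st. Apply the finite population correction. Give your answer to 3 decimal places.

V̂(ȳ_st) = Σ W_h² (1 − n_h/N_h) s_h²/n_h, with W_h = N_h/N and N = 1720:
  stratum Small: (320/1720)²·(1 − 75/320)·8.12²/75 = 0.0232975
  stratum Medium: (640/1720)²·(1 − 114/640)·2.85²/114 = 0.00810763
  stratum Large: (760/1720)²·(1 − 104/760)·6.72²/104 = 0.0731755
V̂(ȳ_st) = 0.104581
SE(ȳ_st) = √0.104581 = 0.323389

SE(ȳ_st) ≈ 0.323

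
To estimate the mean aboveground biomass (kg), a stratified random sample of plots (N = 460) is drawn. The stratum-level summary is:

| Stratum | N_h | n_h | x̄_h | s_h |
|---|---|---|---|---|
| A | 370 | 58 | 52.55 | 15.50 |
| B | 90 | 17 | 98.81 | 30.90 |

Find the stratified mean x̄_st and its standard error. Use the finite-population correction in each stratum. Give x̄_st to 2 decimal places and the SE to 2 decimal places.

x̄_st ≈ 61.60, SE ≈ 2.00

x̄_st = Σ W_h x̄_h = (370·52.55 + 90·98.81)/460 = 61.60087
V̂(x̄_st) = Σ W_h² (1 − n_h/N_h) s_h²/n_h, with W_h = N_h/N and N = 460:
  stratum A: (370/460)²·(1 − 58/370)·15.50²/58 = 2.25983
  stratum B: (90/460)²·(1 − 17/90)·30.90²/17 = 1.74388
V̂(x̄_st) = 4.00372
SE(x̄_st) = √4.00372 = 2.00093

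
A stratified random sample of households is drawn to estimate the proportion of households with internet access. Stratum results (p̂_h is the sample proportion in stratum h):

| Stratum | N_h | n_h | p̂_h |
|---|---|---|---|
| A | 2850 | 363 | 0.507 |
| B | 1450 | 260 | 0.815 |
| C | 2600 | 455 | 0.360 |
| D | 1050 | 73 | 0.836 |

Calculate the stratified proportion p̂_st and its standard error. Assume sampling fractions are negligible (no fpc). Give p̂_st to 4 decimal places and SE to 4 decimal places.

p̂_st ≈ 0.5586, SE ≈ 0.0140

N = 7950; stratum weights W_h = N_h/N.
p̂_st = Σ W_h p̂_h = (2850·0.507 + 1450·0.815 + 2600·0.360 + 1050·0.836)/7950 = 0.55855
V̂(p̂_st) = Σ W_h² p̂_h(1−p̂_h)/(n_h−1):
  stratum A: (2850/7950)²·0.507·0.493/362 = 8.87364e-05
  stratum B: (1450/7950)²·0.815·0.185/259 = 1.93656e-05
  stratum C: (2600/7950)²·0.360·0.640/454 = 5.42799e-05
  stratum D: (1050/7950)²·0.836·0.164/72 = 3.32171e-05
V̂(p̂_st) = 0.000195599; SE = √V̂ = 0.0139857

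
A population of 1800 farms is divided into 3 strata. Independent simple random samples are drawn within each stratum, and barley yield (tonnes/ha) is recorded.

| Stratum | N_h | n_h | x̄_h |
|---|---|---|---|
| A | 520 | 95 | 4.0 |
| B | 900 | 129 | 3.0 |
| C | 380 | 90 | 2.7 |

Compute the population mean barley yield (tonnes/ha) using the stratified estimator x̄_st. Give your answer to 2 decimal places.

N = Σ N_h = 1800. Stratum weights W_h = N_h/N.
x̄_st = (520·4.0 + 900·3.0 + 380·2.7) / 1800 = 3.2256

x̄_st ≈ 3.23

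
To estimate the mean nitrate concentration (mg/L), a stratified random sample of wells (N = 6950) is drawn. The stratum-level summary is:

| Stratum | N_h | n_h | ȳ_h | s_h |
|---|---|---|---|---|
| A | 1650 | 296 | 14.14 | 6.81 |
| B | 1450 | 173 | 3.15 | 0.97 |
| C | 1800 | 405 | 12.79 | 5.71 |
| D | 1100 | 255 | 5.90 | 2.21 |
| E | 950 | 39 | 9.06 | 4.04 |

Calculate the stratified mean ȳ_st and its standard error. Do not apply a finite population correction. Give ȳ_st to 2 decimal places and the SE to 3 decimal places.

ȳ_st ≈ 9.50, SE ≈ 0.151

ȳ_st = Σ W_h ȳ_h = (1650·14.14 + 1450·3.15 + 1800·12.79 + 1100·5.90 + 950·9.06)/6950 = 9.49892
V̂(ȳ_st) = Σ W_h² s_h²/n_h, with W_h = N_h/N and N = 6950:
  stratum A: (1650/6950)²·6.81²/296 = 0.00883082
  stratum B: (1450/6950)²·0.97²/173 = 0.000236736
  stratum C: (1800/6950)²·5.71²/405 = 0.00539999
  stratum D: (1100/6950)²·2.21²/255 = 0.0004798
  stratum E: (950/6950)²·4.04²/39 = 0.00781944
V̂(ȳ_st) = 0.0227668
SE(ȳ_st) = √0.0227668 = 0.150887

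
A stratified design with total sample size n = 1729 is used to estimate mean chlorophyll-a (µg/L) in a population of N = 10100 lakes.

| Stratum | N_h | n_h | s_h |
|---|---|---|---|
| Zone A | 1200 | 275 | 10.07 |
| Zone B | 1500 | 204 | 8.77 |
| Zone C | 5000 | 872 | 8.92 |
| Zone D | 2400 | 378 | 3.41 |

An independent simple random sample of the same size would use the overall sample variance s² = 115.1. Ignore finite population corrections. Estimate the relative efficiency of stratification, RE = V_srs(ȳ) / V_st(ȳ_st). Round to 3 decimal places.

RE ≈ 1.770

V̂(ȳ_st) = Σ W_h² s_h²/n_h, with W_h = N_h/N and N = 10100:
  stratum Zone A: (1200/10100)²·10.07²/275 = 0.0052053
  stratum Zone B: (1500/10100)²·8.77²/204 = 0.00831589
  stratum Zone C: (5000/10100)²·8.92²/872 = 0.022362
  stratum Zone D: (2400/10100)²·3.41²/378 = 0.00173699
V_st = 0.0376202
V_srs = s²/n = 115.1/1729 = 0.0665703
Relative efficiency = V_srs / V_st = 0.0665703/0.0376202 = 1.7695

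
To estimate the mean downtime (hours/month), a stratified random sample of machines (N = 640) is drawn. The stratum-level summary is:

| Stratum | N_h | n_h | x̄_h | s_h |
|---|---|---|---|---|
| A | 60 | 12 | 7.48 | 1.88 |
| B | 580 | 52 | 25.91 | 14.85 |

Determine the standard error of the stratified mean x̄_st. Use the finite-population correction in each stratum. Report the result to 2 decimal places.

V̂(x̄_st) = Σ W_h² (1 − n_h/N_h) s_h²/n_h, with W_h = N_h/N and N = 640:
  stratum A: (60/640)²·(1 − 12/60)·1.88²/12 = 0.00207094
  stratum B: (580/640)²·(1 − 52/580)·14.85²/52 = 3.17067
V̂(x̄_st) = 3.17274
SE(x̄_st) = √3.17274 = 1.78122

SE(x̄_st) ≈ 1.78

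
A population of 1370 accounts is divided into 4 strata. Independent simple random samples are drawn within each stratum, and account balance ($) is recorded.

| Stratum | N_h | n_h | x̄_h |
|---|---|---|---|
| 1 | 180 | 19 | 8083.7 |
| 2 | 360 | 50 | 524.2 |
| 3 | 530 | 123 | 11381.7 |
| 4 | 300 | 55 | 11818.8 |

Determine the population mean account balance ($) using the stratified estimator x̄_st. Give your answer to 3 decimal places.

N = Σ N_h = 1370. Stratum weights W_h = N_h/N.
x̄_st = (180·8083.7 + 360·524.2 + 530·11381.7 + 300·11818.8) / 1370 = 8191.03577

x̄_st ≈ 8191.036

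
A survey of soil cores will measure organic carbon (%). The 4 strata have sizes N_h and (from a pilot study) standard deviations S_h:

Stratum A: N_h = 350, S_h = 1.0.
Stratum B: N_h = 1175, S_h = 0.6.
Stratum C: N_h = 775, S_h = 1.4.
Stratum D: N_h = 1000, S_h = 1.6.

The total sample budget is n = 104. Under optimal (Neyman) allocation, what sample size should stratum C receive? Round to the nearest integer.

30

Neyman allocation: n_h = n · N_h S_h / Σ N_i S_i, with n = 104.
  stratum A: N_h·S_h = 350·1.0 = 350.00
  stratum B: N_h·S_h = 1175·0.6 = 705.00
  stratum C: N_h·S_h = 775·1.4 = 1085.00
  stratum D: N_h·S_h = 1000·1.6 = 1600.00
Σ N_h S_h = 3740.00
n for stratum C = 104·1085.00/3740.00 = 30.171 → 30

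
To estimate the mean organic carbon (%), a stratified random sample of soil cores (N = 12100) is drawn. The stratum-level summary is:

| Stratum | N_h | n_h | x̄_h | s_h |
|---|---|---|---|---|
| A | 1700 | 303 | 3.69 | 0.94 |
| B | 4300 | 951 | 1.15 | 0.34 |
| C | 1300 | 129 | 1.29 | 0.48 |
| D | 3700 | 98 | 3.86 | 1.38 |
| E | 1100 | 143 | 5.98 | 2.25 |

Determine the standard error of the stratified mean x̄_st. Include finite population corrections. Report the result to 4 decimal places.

V̂(x̄_st) = Σ W_h² (1 − n_h/N_h) s_h²/n_h, with W_h = N_h/N and N = 12100:
  stratum A: (1700/12100)²·(1 − 303/1700)·0.94²/303 = 4.73029e-05
  stratum B: (4300/12100)²·(1 − 951/4300)·0.34²/951 = 1.19561e-05
  stratum C: (1300/12100)²·(1 − 129/1300)·0.48²/129 = 1.85704e-05
  stratum D: (3700/12100)²·(1 − 98/3700)·1.38²/98 = 0.00176891
  stratum E: (1100/12100)²·(1 − 143/1100)·2.25²/143 = 0.000254544
V̂(x̄_st) = 0.00210129
SE(x̄_st) = √0.00210129 = 0.0458398

SE(x̄_st) ≈ 0.0458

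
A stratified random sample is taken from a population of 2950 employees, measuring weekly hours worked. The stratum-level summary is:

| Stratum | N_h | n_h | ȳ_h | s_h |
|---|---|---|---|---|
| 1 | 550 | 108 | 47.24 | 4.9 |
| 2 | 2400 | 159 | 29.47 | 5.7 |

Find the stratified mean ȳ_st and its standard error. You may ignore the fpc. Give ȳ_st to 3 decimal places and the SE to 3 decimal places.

ȳ_st ≈ 32.783, SE ≈ 0.378

ȳ_st = Σ W_h ȳ_h = (550·47.24 + 2400·29.47)/2950 = 32.78305
V̂(ȳ_st) = Σ W_h² s_h²/n_h, with W_h = N_h/N and N = 2950:
  stratum 1: (550/2950)²·4.9²/108 = 0.00772769
  stratum 2: (2400/2950)²·5.7²/159 = 0.135248
V̂(ȳ_st) = 0.142976
SE(ȳ_st) = √0.142976 = 0.378121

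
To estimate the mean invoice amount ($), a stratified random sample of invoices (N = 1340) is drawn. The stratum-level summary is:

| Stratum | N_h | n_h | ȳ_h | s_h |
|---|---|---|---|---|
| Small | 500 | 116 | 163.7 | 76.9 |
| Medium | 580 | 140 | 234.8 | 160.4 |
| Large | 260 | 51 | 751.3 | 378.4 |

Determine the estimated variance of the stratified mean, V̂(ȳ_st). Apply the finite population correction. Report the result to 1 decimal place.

V̂(ȳ_st) = Σ W_h² (1 − n_h/N_h) s_h²/n_h, with W_h = N_h/N and N = 1340:
  stratum Small: (500/1340)²·(1 − 116/500)·76.9²/116 = 5.45113
  stratum Medium: (580/1340)²·(1 − 140/580)·160.4²/140 = 26.1187
  stratum Large: (260/1340)²·(1 − 51/260)·378.4²/51 = 84.9654
V̂(ȳ_st) = 116.535

V̂(ȳ_st) ≈ 116.5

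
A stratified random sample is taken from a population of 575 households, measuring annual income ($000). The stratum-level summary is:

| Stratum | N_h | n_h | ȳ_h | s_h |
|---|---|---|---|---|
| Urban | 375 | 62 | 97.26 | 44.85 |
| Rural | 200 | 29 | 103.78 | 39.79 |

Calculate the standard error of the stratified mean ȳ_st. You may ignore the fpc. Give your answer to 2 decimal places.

V̂(ȳ_st) = Σ W_h² s_h²/n_h, with W_h = N_h/N and N = 575:
  stratum Urban: (375/575)²·44.85²/62 = 13.7994
  stratum Rural: (200/575)²·39.79²/29 = 6.60502
V̂(ȳ_st) = 20.4044
SE(ȳ_st) = √20.4044 = 4.51712

SE(ȳ_st) ≈ 4.52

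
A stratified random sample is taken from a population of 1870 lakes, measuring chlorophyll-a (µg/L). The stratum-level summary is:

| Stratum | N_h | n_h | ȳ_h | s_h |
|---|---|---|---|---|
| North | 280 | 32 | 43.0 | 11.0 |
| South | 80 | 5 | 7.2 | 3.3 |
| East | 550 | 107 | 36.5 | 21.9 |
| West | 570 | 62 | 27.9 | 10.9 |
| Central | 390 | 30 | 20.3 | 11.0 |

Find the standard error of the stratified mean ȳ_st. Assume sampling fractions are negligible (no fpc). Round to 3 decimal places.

SE(ȳ_st) ≈ 0.911

V̂(ȳ_st) = Σ W_h² s_h²/n_h, with W_h = N_h/N and N = 1870:
  stratum North: (280/1870)²·11.0²/32 = 0.0847751
  stratum South: (80/1870)²·3.3²/5 = 0.00398616
  stratum East: (550/1870)²·21.9²/107 = 0.387745
  stratum West: (570/1870)²·10.9²/62 = 0.178044
  stratum Central: (390/1870)²·11.0²/30 = 0.175433
V̂(ȳ_st) = 0.829983
SE(ȳ_st) = √0.829983 = 0.911034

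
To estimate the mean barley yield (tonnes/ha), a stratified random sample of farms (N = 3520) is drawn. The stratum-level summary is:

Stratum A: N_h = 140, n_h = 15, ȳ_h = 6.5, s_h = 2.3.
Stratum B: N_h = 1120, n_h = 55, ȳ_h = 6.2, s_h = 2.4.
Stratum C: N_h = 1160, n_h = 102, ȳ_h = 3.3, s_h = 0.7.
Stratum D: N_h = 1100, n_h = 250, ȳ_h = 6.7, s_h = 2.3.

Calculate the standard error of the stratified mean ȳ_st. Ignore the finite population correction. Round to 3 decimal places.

V̂(ȳ_st) = Σ W_h² s_h²/n_h, with W_h = N_h/N and N = 3520:
  stratum A: (140/3520)²·2.3²/15 = 0.000557873
  stratum B: (1120/3520)²·2.4²/55 = 0.0106026
  stratum C: (1160/3520)²·0.7²/102 = 0.000521707
  stratum D: (1100/3520)²·2.3²/250 = 0.00206641
V̂(ȳ_st) = 0.0137485
SE(ȳ_st) = √0.0137485 = 0.117254

SE(ȳ_st) ≈ 0.117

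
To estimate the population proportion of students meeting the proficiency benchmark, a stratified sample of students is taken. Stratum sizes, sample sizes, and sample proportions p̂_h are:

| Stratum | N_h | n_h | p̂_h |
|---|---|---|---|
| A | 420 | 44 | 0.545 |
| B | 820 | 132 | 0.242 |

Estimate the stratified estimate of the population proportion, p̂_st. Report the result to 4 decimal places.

N = 1240; stratum weights W_h = N_h/N.
p̂_st = Σ W_h p̂_h = (420·0.545 + 820·0.242)/1240 = 0.34463

p̂_st ≈ 0.3446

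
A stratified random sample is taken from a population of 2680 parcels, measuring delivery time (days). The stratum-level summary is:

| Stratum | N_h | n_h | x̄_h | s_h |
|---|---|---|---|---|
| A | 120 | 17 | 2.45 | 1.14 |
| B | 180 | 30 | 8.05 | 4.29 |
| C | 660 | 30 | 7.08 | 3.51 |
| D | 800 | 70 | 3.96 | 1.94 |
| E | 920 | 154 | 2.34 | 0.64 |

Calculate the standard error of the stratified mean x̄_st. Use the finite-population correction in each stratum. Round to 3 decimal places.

SE(x̄_st) ≈ 0.176

V̂(x̄_st) = Σ W_h² (1 − n_h/N_h) s_h²/n_h, with W_h = N_h/N and N = 2680:
  stratum A: (120/2680)²·(1 − 17/120)·1.14²/17 = 0.000131556
  stratum B: (180/2680)²·(1 − 30/180)·4.29²/30 = 0.00230615
  stratum C: (660/2680)²·(1 − 30/660)·3.51²/30 = 0.0237743
  stratum D: (800/2680)²·(1 − 70/800)·1.94²/70 = 0.00437168
  stratum E: (920/2680)²·(1 − 154/920)·0.64²/154 = 0.000260967
V̂(x̄_st) = 0.0308447
SE(x̄_st) = √0.0308447 = 0.175626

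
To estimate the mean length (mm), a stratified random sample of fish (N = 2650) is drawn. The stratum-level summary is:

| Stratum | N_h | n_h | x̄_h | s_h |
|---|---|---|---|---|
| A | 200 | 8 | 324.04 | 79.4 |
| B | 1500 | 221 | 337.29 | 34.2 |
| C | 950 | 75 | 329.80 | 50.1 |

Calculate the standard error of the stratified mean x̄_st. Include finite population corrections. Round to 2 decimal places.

V̂(x̄_st) = Σ W_h² (1 − n_h/N_h) s_h²/n_h, with W_h = N_h/N and N = 2650:
  stratum A: (200/2650)²·(1 − 8/200)·79.4²/8 = 4.30914
  stratum B: (1500/2650)²·(1 − 221/1500)·34.2²/221 = 1.44587
  stratum C: (950/2650)²·(1 − 75/950)·50.1²/75 = 3.96145
V̂(x̄_st) = 9.71646
SE(x̄_st) = √9.71646 = 3.11712

SE(x̄_st) ≈ 3.12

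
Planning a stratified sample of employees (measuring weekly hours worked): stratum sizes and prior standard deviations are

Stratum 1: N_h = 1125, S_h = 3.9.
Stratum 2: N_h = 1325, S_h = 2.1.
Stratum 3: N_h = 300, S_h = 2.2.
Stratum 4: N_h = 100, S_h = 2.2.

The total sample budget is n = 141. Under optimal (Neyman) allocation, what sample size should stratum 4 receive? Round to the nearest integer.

4

Neyman allocation: n_h = n · N_h S_h / Σ N_i S_i, with n = 141.
  stratum 1: N_h·S_h = 1125·3.9 = 4387.50
  stratum 2: N_h·S_h = 1325·2.1 = 2782.50
  stratum 3: N_h·S_h = 300·2.2 = 660.00
  stratum 4: N_h·S_h = 100·2.2 = 220.00
Σ N_h S_h = 8050.00
n for stratum 4 = 141·220.00/8050.00 = 3.853 → 4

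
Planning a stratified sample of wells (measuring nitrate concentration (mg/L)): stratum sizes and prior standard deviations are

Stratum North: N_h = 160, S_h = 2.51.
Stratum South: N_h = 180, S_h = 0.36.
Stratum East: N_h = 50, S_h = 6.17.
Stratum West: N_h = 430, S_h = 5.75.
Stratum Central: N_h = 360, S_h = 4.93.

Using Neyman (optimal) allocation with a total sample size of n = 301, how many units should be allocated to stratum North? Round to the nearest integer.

Neyman allocation: n_h = n · N_h S_h / Σ N_i S_i, with n = 301.
  stratum North: N_h·S_h = 160·2.51 = 401.60
  stratum South: N_h·S_h = 180·0.36 = 64.80
  stratum East: N_h·S_h = 50·6.17 = 308.50
  stratum West: N_h·S_h = 430·5.75 = 2472.50
  stratum Central: N_h·S_h = 360·4.93 = 1774.80
Σ N_h S_h = 5022.20
n for stratum North = 301·401.60/5022.20 = 24.069 → 24

24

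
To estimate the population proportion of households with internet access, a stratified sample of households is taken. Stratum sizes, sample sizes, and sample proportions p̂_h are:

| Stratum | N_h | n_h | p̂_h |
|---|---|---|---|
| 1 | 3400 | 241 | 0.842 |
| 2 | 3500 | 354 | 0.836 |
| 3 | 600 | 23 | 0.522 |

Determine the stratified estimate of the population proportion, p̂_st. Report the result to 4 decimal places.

p̂_st ≈ 0.8136

N = 7500; stratum weights W_h = N_h/N.
p̂_st = Σ W_h p̂_h = (3400·0.842 + 3500·0.836 + 600·0.522)/7500 = 0.81360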